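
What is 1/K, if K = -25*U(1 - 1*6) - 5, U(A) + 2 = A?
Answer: 1/170 ≈ 0.0058824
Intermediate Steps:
U(A) = -2 + A
K = 170 (K = -25*(-2 + (1 - 1*6)) - 5 = -25*(-2 + (1 - 6)) - 5 = -25*(-2 - 5) - 5 = -25*(-7) - 5 = 175 - 5 = 170)
1/K = 1/170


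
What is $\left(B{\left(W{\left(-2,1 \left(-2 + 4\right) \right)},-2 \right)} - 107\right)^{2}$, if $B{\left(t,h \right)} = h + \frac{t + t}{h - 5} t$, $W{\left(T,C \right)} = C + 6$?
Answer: $\frac{793881}{49} \approx 16202.0$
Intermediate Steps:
$W{\left(T,C \right)} = 6 + C$
$B{\left(t,h \right)} = h + \frac{2 t^{2}}{-5 + h}$ ($B{\left(t,h \right)} = h + \frac{2 t}{-5 + h} t = h + \frac{2 t^{2}}{-5 + h}$)
$\left(B{\left(W{\left(-2,1 \left(-2 + 4\right) \right)},-2 \right)} - 107\right)^{2} = \left(\frac{\left(-2\right)^{2} - -10 + 2 \left(6 + 1 \left(-2 + 4\right)\right)^{2}}{-5 - 2} - 107\right)^{2} = \left(\frac{4 + 10 + 2 \left(6 + 1 \cdot 2\right)^{2}}{-7} - 107\right)^{2} = \left(- \frac{4 + 10 + 2 \left(6 + 2\right)^{2}}{7} - 107\right)^{2} = \left(- \frac{4 + 10 + 2 \cdot 8^{2}}{7} - 107\right)^{2} = \left(- \frac{4 + 10 + 2 \cdot 64}{7} - 107\right)^{2} = \left(- \frac{4 + 10 + 128}{7} - 107\right)^{2} = \left(\left(- \frac{1}{7}\right) 142 - 107\right)^{2} = \left(- \frac{142}{7} - 107\right)^{2} = \left(- \frac{891}{7}\right)^{2} = \frac{793881}{49}$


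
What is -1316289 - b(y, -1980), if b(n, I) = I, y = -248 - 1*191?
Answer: -1314309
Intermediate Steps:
y = -439 (y = -248 - 191 = -439)
-1316289 - b(y, -1980) = -1316289 - 1*(-1980) = -1316289 + 1980 = -1314309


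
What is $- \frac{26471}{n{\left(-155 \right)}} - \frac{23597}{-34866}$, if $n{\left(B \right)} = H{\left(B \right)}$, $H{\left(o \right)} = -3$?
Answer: $\frac{307669559}{34866} \approx 8824.3$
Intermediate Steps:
$n{\left(B \right)} = -3$
$- \frac{26471}{n{\left(-155 \right)}} - \frac{23597}{-34866} = - \frac{26471}{-3} - \frac{23597}{-34866} = \left(-26471\right) \left(- \frac{1}{3}\right) - - \frac{23597}{34866} = \frac{26471}{3} + \frac{23597}{34866} = \frac{307669559}{34866}$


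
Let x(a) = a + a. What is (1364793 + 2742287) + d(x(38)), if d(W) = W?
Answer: 4107156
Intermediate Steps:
x(a) = 2*a
(1364793 + 2742287) + d(x(38)) = (1364793 + 2742287) + 2*38 = 4107080 + 76 = 4107156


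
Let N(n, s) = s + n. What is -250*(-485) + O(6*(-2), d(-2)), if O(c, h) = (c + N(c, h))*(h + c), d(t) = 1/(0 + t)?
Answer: 486225/4 ≈ 1.2156e+5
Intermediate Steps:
d(t) = 1/t
N(n, s) = n + s
O(c, h) = (c + h)*(h + 2*c) (O(c, h) = (c + (c + h))*(h + c) = (h + 2*c)*(c + h) = (c + h)*(h + 2*c))
-250*(-485) + O(6*(-2), d(-2)) = -250*(-485) + ((1/(-2))² + 2*(6*(-2))² + 3*(6*(-2))/(-2)) = 121250 + ((-½)² + 2*(-12)² + 3*(-12)*(-½)) = 121250 + (¼ + 2*144 + 18) = 121250 + (¼ + 288 + 18) = 121250 + 1225/4 = 486225/4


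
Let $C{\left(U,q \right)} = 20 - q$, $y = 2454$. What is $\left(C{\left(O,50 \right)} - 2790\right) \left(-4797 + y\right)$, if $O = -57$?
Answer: $6607260$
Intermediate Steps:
$\left(C{\left(O,50 \right)} - 2790\right) \left(-4797 + y\right) = \left(\left(20 - 50\right) - 2790\right) \left(-4797 + 2454\right) = \left(\left(20 - 50\right) - 2790\right) \left(-2343\right) = \left(-30 - 2790\right) \left(-2343\right) = \left(-2820\right) \left(-2343\right) = 6607260$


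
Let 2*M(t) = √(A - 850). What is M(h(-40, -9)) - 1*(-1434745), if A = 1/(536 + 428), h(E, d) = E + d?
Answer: 1434745 + I*√197475159/964 ≈ 1.4347e+6 + 14.577*I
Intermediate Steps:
A = 1/964 ≈ 0.0010373
M(t) = I*√197475159/964 (M(t) = √(1/964 - 850)/2 = √(-819399/964)/2 = (I*√197475159/482)/2 = I*√197475159/964)
M(h(-40, -9)) - 1*(-1434745) = I*√197475159/964 - 1*(-1434745) = I*√197475159/964 + 1434745 = 1434745 + I*√197475159/964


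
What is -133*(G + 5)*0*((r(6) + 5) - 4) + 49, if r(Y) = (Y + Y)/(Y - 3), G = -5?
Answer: 49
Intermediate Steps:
r(Y) = 2*Y/(-3 + Y) (r(Y) = (2*Y)/(-3 + Y) = 2*Y/(-3 + Y))
-133*(G + 5)*0*((r(6) + 5) - 4) + 49 = -133*(-5 + 5)*0*((2*6/(-3 + 6) + 5) - 4) + 49 = -133*0*0*((2*6/3 + 5) - 4) + 49 = -0*((2*6*(⅓) + 5) - 4) + 49 = -0*((4 + 5) - 4) + 49 = -0*(9 - 4) + 49 = -0*5 + 49 = -133*0 + 49 = 0 + 49 = 49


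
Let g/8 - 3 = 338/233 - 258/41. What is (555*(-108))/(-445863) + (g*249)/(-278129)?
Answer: 58295832617364/394880993971277 ≈ 0.14763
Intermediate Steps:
g = -140776/9553 (g = 24 + 8*(338/233 - 258/41) = 24 + 8*(-46256/9553) = 24 - 370048/9553 = -140776/9553 ≈ -14.736)
(555*(-108))/(-445863) + (g*249)/(-278129) = (555*(-108))/(-445863) - 140776/9553*249/(-278129) = -59940*(-1/445863) - 35053224/9553*(-1/278129) = 19980/148621 + 35053224/2656966337 = 58295832617364/394880993971277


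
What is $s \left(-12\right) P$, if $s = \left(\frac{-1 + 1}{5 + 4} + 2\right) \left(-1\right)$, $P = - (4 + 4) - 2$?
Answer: $-240$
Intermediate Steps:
$P = -10$ ($P = \left(-1\right) 8 - 2 = -8 - 2 = -10$)
$s = -2$ ($s = \left(\frac{0}{9} + 2\right) \left(-1\right) = \left(0 \cdot \frac{1}{9} + 2\right) \left(-1\right) = \left(0 + 2\right) \left(-1\right) = 2 \left(-1\right) = -2$)
$s \left(-12\right) P = \left(-2\right) \left(-12\right) \left(-10\right) = 24 \left(-10\right) = -240$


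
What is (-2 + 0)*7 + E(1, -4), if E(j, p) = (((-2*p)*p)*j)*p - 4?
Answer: 110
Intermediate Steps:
E(j, p) = -4 - 2*j*p**3 (E(j, p) = ((-2*p**2)*j)*p - 4 = (-2*j*p**2)*p - 4 = -2*j*p**3 - 4 = -4 - 2*j*p**3)
(-2 + 0)*7 + E(1, -4) = (-2 + 0)*7 + (-4 - 2*1*(-4)**3) = -2*7 + (-4 - 2*1*(-64)) = -14 + (-4 + 128) = -14 + 124 = 110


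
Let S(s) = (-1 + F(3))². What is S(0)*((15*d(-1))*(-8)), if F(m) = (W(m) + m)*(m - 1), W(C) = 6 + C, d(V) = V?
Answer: 63480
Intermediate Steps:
F(m) = (-1 + m)*(6 + 2*m) (F(m) = ((6 + m) + m)*(m - 1) = (6 + 2*m)*(-1 + m) = (-1 + m)*(6 + 2*m))
S(s) = 529 (S(s) = (-1 + (-6 + 2*3² + 4*3))² = (-1 + (-6 + 2*9 + 12))² = (-1 + (-6 + 18 + 12))² = (-1 + 24)² = 23² = 529)
S(0)*((15*d(-1))*(-8)) = 529*((15*(-1))*(-8)) = 529*(-15*(-8)) = 529*120 = 63480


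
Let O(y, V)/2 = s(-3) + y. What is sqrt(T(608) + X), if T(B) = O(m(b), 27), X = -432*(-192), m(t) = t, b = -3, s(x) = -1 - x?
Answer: sqrt(82942) ≈ 288.00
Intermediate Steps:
O(y, V) = 4 + 2*y (O(y, V) = 2*((-1 - 1*(-3)) + y) = 2*((-1 + 3) + y) = 2*(2 + y) = 4 + 2*y)
X = 82944
T(B) = -2 (T(B) = 4 + 2*(-3) = 4 - 6 = -2)
sqrt(T(608) + X) = sqrt(-2 + 82944) = sqrt(82942)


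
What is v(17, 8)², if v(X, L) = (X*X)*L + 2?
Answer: 5354596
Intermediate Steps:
v(X, L) = 2 + L*X² (v(X, L) = X²*L + 2 = L*X² + 2 = 2 + L*X²)
v(17, 8)² = (2 + 8*17²)² = (2 + 8*289)² = (2 + 2312)² = 2314² = 5354596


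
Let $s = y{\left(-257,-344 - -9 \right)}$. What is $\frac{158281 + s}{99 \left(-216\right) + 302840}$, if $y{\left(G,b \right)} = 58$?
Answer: $\frac{158339}{281456} \approx 0.56257$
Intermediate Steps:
$s = 58$
$\frac{158281 + s}{99 \left(-216\right) + 302840} = \frac{158281 + 58}{99 \left(-216\right) + 302840} = \frac{158339}{-21384 + 302840} = \frac{158339}{281456}$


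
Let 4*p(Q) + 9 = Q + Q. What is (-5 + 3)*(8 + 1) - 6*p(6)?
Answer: -45/2 ≈ -22.500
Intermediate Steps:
p(Q) = -9/4 + Q/2 (p(Q) = -9/4 + (Q + Q)/4 = -9/4 + (2*Q)/4 = -9/4 + Q/2)
(-5 + 3)*(8 + 1) - 6*p(6) = (-5 + 3)*(8 + 1) - 6*(-9/4 + (½)*6) = -2*9 - 6*(-9/4 + 3) = -18 - 6*¾ = -18 - 9/2 = -45/2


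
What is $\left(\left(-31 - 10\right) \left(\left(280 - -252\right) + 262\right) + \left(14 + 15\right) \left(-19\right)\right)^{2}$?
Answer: $1095941025$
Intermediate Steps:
$\left(\left(-31 - 10\right) \left(\left(280 - -252\right) + 262\right) + \left(14 + 15\right) \left(-19\right)\right)^{2} = \left(- 41 \left(\left(280 + 252\right) + 262\right) + 29 \left(-19\right)\right)^{2} = \left(- 41 \left(532 + 262\right) - 551\right)^{2} = \left(\left(-41\right) 794 - 551\right)^{2} = \left(-32554 - 551\right)^{2} = \left(-33105\right)^{2} = 1095941025$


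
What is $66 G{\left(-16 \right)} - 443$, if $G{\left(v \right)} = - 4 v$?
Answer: $3781$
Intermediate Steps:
$66 G{\left(-16 \right)} - 443 = 66 \left(\left(-4\right) \left(-16\right)\right) - 443 = 66 \cdot 64 - 443 = 4224 - 443 = 3781$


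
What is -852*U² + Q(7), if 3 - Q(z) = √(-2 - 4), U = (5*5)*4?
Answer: -8519997 - I*√6 ≈ -8.52e+6 - 2.4495*I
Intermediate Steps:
U = 100 (U = 25*4 = 100)
Q(z) = 3 - I*√6 (Q(z) = 3 - √(-2 - 4) = 3 - √(-6) = 3 - I*√6)
-852*U² + Q(7) = -852*100² + (3 - I*√6) = -852*10000 + (3 - I*√6) = -142*60000 + (3 - I*√6) = -8520000 + (3 - I*√6) = -8519997 - I*√6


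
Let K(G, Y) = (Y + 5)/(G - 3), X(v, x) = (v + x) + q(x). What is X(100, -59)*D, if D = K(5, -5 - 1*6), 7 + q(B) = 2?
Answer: -108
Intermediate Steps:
q(B) = -5 (q(B) = -7 + 2 = -5)
X(v, x) = -5 + v + x (X(v, x) = (v + x) - 5 = -5 + v + x)
K(G, Y) = (5 + Y)/(-3 + G)
D = -3 (D = (5 + (-5 - 1*6))/(-3 + 5) = (5 + (-5 - 6))/2 = (5 - 11)/2 = (1/2)*(-6) = -3)
X(100, -59)*D = (-5 + 100 - 59)*(-3) = 36*(-3) = -108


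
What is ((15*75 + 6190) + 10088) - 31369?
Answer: -13966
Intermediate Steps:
((15*75 + 6190) + 10088) - 31369 = ((1125 + 6190) + 10088) - 31369 = (7315 + 10088) - 31369 = 17403 - 31369 = -13966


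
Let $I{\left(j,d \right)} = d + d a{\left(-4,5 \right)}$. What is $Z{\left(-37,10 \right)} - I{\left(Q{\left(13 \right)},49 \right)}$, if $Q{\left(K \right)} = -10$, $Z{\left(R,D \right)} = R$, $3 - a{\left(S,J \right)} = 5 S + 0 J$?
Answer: $-1213$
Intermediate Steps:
$a{\left(S,J \right)} = 3 - 5 S$ ($a{\left(S,J \right)} = 3 - \left(5 S + 0 J\right) = 3 - \left(5 S + 0\right) = 3 - 5 S$)
$I{\left(j,d \right)} = 24 d$ ($I{\left(j,d \right)} = d + d \left(3 - -20\right) = d + d \left(3 + 20\right) = d + d 23 = d + 23 d = 24 d$)
$Z{\left(-37,10 \right)} - I{\left(Q{\left(13 \right)},49 \right)} = -37 - 24 \cdot 49 = -37 - 1176 = -1213$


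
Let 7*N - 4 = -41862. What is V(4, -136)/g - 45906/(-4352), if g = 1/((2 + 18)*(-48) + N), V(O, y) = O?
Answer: -422662241/15232 ≈ -27748.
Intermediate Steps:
N = -41858/7 (N = 4/7 + (⅐)*(-41862) = 4/7 - 41862/7 = -41858/7 ≈ -5979.7)
g = -7/48578 (g = 1/((2 + 18)*(-48) - 41858/7) = 1/(20*(-48) - 41858/7) = 1/(-960 - 41858/7) = 1/(-48578/7) = -7/48578 ≈ -0.00014410)
V(4, -136)/g - 45906/(-4352) = 4/(-7/48578) - 45906/(-4352) = 4*(-48578/7) - 45906*(-1/4352) = -194312/7 + 22953/2176 = -422662241/15232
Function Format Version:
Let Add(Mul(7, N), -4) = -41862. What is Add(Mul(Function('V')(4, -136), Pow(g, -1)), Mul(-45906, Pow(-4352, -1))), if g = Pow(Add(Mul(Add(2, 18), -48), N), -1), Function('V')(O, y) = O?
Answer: Rational(-422662241, 15232) ≈ -27748.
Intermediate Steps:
N = Rational(-41858, 7) (N = Add(Rational(4, 7), Mul(Rational(1, 7), -41862)) = Add(Rational(4, 7), Rational(-41862, 7)) = Rational(-41858, 7) ≈ -5979.7)
g = Rational(-7, 48578) (g = Pow(Add(Mul(Add(2, 18), -48), Rational(-41858, 7)), -1) = Pow(Add(Mul(20, -48), Rational(-41858, 7)), -1) = Pow(Add(-960, Rational(-41858, 7)), -1) = Pow(Rational(-48578, 7), -1) = Rational(-7, 48578) ≈ -0.00014410)
Add(Mul(Function('V')(4, -136), Pow(g, -1)), Mul(-45906, Pow(-4352, -1))) = Add(Mul(4, Pow(Rational(-7, 48578), -1)), Mul(-45906, Pow(-4352, -1))) = Add(Mul(4, Rational(-48578, 7)), Mul(-45906, Rational(-1, 4352))) = Add(Rational(-194312, 7), Rational(22953, 2176)) = Rational(-422662241, 15232)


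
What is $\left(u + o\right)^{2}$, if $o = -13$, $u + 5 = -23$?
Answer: $1681$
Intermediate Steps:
$u = -28$ ($u = -5 - 23 = -28$)
$\left(u + o\right)^{2} = \left(-28 - 13\right)^{2} = \left(-41\right)^{2} = 1681$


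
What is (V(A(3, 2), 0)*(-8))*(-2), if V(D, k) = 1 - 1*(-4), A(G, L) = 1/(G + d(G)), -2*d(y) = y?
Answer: 80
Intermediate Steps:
d(y) = -y/2
A(G, L) = 2/G (A(G, L) = 1/(G - G/2) = 1/(G/2) = 2/G)
V(D, k) = 5 (V(D, k) = 1 + 4 = 5)
(V(A(3, 2), 0)*(-8))*(-2) = (5*(-8))*(-2) = -40*(-2) = 80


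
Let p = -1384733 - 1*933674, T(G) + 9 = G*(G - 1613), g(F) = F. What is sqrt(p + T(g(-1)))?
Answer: I*sqrt(2316802) ≈ 1522.1*I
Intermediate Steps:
T(G) = -9 + G*(-1613 + G) (T(G) = -9 + G*(G - 1613) = -9 + G*(-1613 + G))
p = -2318407 (p = -1384733 - 933674 = -2318407)
sqrt(p + T(g(-1))) = sqrt(-2318407 + (-9 + (-1)**2 - 1613*(-1))) = sqrt(-2318407 + (-9 + 1 + 1613)) = sqrt(-2318407 + 1605) = sqrt(-2316802) = I*sqrt(2316802)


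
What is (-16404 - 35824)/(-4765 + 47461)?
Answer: -13057/10674 ≈ -1.2233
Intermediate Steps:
(-16404 - 35824)/(-4765 + 47461) = -52228/42696 = -52228*1/42696 = -13057/10674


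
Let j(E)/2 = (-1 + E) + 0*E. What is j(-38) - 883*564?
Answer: -498090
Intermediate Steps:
j(E) = -2 + 2*E (j(E) = 2*((-1 + E) + 0*E) = 2*((-1 + E) + 0) = 2*(-1 + E) = -2 + 2*E)
j(-38) - 883*564 = (-2 + 2*(-38)) - 883*564 = (-2 - 76) - 498012 = -78 - 498012 = -498090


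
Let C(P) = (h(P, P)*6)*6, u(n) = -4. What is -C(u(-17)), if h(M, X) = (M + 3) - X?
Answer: -108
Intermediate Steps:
h(M, X) = 3 + M - X (h(M, X) = (3 + M) - X = 3 + M - X)
C(P) = 108 (C(P) = ((3 + P - P)*6)*6 = (3*6)*6 = 18*6 = 108)
-C(u(-17)) = -1*108 = -108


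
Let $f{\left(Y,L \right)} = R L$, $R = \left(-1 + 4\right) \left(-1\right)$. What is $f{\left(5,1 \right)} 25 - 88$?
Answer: $-163$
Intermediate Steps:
$R = -3$ ($R = 3 \left(-1\right) = -3$)
$f{\left(Y,L \right)} = - 3 L$
$f{\left(5,1 \right)} 25 - 88 = \left(-3\right) 1 \cdot 25 - 88 = \left(-3\right) 25 - 88 = -75 - 88 = -163$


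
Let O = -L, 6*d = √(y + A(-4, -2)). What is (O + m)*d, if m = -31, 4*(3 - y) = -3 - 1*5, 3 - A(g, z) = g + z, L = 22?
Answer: -53*√14/6 ≈ -33.051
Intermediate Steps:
A(g, z) = 3 - g - z (A(g, z) = 3 - (g + z) = 3 + (-g - z) = 3 - g - z)
y = 5 (y = 3 - (-3 - 1*5)/4 = 3 - (-3 - 5)/4 = 3 - ¼*(-8) = 3 + 2 = 5)
d = √14/6 (d = √(5 + (3 - 1*(-4) - 1*(-2)))/6 = √(5 + (3 + 4 + 2))/6 = √(5 + 9)/6 = √14/6 ≈ 0.62361)
O = -22 (O = -1*22 = -22)
(O + m)*d = (-22 - 31)*(√14/6) = -53*√14/6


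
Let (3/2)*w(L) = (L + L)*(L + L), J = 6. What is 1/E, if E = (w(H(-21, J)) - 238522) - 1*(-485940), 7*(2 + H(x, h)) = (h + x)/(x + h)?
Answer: 147/36371798 ≈ 4.0416e-6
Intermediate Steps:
H(x, h) = -13/7 (H(x, h) = -2 + ((h + x)/(x + h))/7 = -2 + ((h + x)/(h + x))/7 = -2 + (⅐)*1 = -2 + ⅐ = -13/7)
w(L) = 8*L²/3 (w(L) = 2*((L + L)*(L + L))/3 = 2*((2*L)*(2*L))/3 = 2*(4*L²)/3 = 8*L²/3)
E = 36371798/147 (E = (8*(-13/7)²/3 - 238522) - 1*(-485940) = ((8/3)*(169/49) - 238522) + 485940 = (1352/147 - 238522) + 485940 = -35061382/147 + 485940 = 36371798/147 ≈ 2.4743e+5)
1/E = 1/(36371798/147) = 147/36371798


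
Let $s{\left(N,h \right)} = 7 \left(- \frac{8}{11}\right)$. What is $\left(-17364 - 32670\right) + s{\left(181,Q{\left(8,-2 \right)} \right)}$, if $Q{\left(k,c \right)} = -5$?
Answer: $- \frac{550430}{11} \approx -50039.0$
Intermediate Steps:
$s{\left(N,h \right)} = - \frac{56}{11}$ ($s{\left(N,h \right)} = 7 \left(\left(-8\right) \frac{1}{11}\right) = 7 \left(- \frac{8}{11}\right) = - \frac{56}{11}$)
$\left(-17364 - 32670\right) + s{\left(181,Q{\left(8,-2 \right)} \right)} = \left(-17364 - 32670\right) - \frac{56}{11} = -50034 - \frac{56}{11} = - \frac{550430}{11}$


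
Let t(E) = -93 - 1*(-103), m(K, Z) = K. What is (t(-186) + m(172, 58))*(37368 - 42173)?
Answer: -874510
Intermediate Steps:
t(E) = 10 (t(E) = -93 + 103 = 10)
(t(-186) + m(172, 58))*(37368 - 42173) = (10 + 172)*(37368 - 42173) = 182*(-4805) = -874510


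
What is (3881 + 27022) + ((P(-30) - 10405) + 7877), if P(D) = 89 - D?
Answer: 28494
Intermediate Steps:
(3881 + 27022) + ((P(-30) - 10405) + 7877) = (3881 + 27022) + (((89 - 1*(-30)) - 10405) + 7877) = 30903 + (((89 + 30) - 10405) + 7877) = 30903 + ((119 - 10405) + 7877) = 30903 + (-10286 + 7877) = 30903 - 2409 = 28494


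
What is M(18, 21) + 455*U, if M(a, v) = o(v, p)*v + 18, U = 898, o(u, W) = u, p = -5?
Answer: 409049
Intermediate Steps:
M(a, v) = 18 + v**2 (M(a, v) = v*v + 18 = v**2 + 18 = 18 + v**2)
M(18, 21) + 455*U = (18 + 21**2) + 455*898 = (18 + 441) + 408590 = 459 + 408590 = 409049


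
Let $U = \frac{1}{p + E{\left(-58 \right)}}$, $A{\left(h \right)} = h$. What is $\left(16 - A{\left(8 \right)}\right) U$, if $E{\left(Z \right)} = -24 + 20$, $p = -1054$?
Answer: $- \frac{4}{529} \approx -0.0075614$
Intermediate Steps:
$E{\left(Z \right)} = -4$
$U = - \frac{1}{1058}$ ($U = \frac{1}{-1054 - 4} = \frac{1}{-1058} = - \frac{1}{1058} \approx -0.00094518$)
$\left(16 - A{\left(8 \right)}\right) U = \left(16 - 8\right) \left(- \frac{1}{1058}\right) = 8 \left(- \frac{1}{1058}\right) = - \frac{4}{529}$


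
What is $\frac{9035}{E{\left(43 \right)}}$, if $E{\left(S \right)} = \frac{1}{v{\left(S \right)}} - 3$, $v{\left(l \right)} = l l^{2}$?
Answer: $- \frac{143669149}{47704} \approx -3011.7$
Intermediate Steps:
$v{\left(l \right)} = l^{3}$
$E{\left(S \right)} = -3 + \frac{1}{S^{3}}$ ($E{\left(S \right)} = \frac{1}{S^{3}} - 3 = -3 + \frac{1}{S^{3}}$)
$\frac{9035}{E{\left(43 \right)}} = \frac{9035}{-3 + \frac{1}{79507}} = \frac{9035}{- \frac{238520}{79507}} = 9035 \left(- \frac{79507}{238520}\right) = - \frac{143669149}{47704}$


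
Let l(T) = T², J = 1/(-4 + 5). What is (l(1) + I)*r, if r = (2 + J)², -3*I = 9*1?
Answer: -18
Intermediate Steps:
I = -3 ≈ -3.0000
J = 1 (J = 1/1 = 1)
r = 9 (r = (2 + 1)² = 3² = 9)
(l(1) + I)*r = (1² - 3)*9 = (1 - 3)*9 = -2*9 = -18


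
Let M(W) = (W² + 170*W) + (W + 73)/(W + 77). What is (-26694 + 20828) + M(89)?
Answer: 1426436/83 ≈ 17186.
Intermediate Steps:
M(W) = W² + 170*W + (73 + W)/(77 + W) (M(W) = (W² + 170*W) + (73 + W)/(77 + W) = W² + 170*W + (73 + W)/(77 + W))
(-26694 + 20828) + M(89) = (-26694 + 20828) + (73 + 89³ + 247*89² + 13091*89)/(77 + 89) = -5866 + (73 + 704969 + 247*7921 + 1165099)/166 = -5866 + (73 + 704969 + 1956487 + 1165099)/166 = -5866 + (1/166)*3826628 = -5866 + 1913314/83 = 1426436/83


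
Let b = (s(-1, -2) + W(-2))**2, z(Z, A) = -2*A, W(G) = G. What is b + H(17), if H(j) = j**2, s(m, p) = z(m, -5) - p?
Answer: 389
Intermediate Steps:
s(m, p) = 10 - p (s(m, p) = -2*(-5) - p = 10 - p)
b = 100 (b = ((10 - 1*(-2)) - 2)**2 = ((10 + 2) - 2)**2 = (12 - 2)**2 = 10**2 = 100)
b + H(17) = 100 + 17**2 = 100 + 289 = 389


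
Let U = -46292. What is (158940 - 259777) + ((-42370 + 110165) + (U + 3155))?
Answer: -76179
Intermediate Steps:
(158940 - 259777) + ((-42370 + 110165) + (U + 3155)) = (158940 - 259777) + ((-42370 + 110165) + (-46292 + 3155)) = -100837 + (67795 - 43137) = -100837 + 24658 = -76179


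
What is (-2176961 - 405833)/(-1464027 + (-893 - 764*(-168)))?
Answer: 1291397/668284 ≈ 1.9324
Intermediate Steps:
(-2176961 - 405833)/(-1464027 + (-893 - 764*(-168))) = -2582794/(-1464027 + (-893 + 128352)) = -2582794/(-1464027 + 127459) = -2582794/(-1336568) = -2582794*(-1/1336568) = 1291397/668284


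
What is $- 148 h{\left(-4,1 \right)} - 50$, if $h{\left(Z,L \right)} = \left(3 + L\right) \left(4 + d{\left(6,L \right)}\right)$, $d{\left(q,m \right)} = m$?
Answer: $-3010$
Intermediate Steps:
$h{\left(Z,L \right)} = \left(3 + L\right) \left(4 + L\right)$
$- 148 h{\left(-4,1 \right)} - 50 = - 148 \left(12 + 1^{2} + 7 \cdot 1\right) - 50 = - 148 \left(12 + 1 + 7\right) - 50 = \left(-148\right) 20 - 50 = -2960 - 50 = -3010$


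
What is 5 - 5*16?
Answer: -75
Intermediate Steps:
5 - 5*16 = 5 - 80 = -75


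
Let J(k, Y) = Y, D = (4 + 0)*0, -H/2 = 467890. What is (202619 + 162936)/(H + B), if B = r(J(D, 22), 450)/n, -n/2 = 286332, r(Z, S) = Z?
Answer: -104670094260/267943758971 ≈ -0.39064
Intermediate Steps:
H = -935780 (H = -2*467890 = -935780)
D = 0 (D = 4*0 = 0)
n = -572664 (n = -2*286332 = -572664)
B = -11/286332 (B = 22/(-572664) = 22*(-1/572664) = -11/286332 ≈ -3.8417e-5)
(202619 + 162936)/(H + B) = (202619 + 162936)/(-935780 - 11/286332) = 365555/(-267943758971/286332) = 365555*(-286332/267943758971) = -104670094260/267943758971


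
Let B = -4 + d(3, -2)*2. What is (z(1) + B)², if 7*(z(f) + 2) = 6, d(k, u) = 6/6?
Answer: 484/49 ≈ 9.8775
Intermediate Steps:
d(k, u) = 1 (d(k, u) = 6*(⅙) = 1)
z(f) = -8/7 (z(f) = -2 + (⅐)*6 = -2 + 6/7 = -8/7)
B = -2 (B = -4 + 1*2 = -4 + 2 = -2)
(z(1) + B)² = (-8/7 - 2)² = (-22/7)² = 484/49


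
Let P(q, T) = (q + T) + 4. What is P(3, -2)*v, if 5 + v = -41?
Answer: -230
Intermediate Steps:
v = -46 (v = -5 - 41 = -46)
P(q, T) = 4 + T + q (P(q, T) = (T + q) + 4 = 4 + T + q)
P(3, -2)*v = (4 - 2 + 3)*(-46) = 5*(-46) = -230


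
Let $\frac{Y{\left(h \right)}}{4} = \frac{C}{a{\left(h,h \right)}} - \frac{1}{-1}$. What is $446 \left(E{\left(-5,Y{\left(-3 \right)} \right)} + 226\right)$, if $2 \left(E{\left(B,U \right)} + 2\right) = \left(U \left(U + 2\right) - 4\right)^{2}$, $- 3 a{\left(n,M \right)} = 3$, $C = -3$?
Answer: $18086192$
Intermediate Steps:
$a{\left(n,M \right)} = -1$ ($a{\left(n,M \right)} = \left(- \frac{1}{3}\right) 3 = -1$)
$Y{\left(h \right)} = 16$ ($Y{\left(h \right)} = 4 \left(- \frac{3}{-1} - \frac{1}{-1}\right) = 4 \left(\left(-3\right) \left(-1\right) - -1\right) = 4 \left(3 + 1\right) = 4 \cdot 4 = 16$)
$E{\left(B,U \right)} = -2 + \frac{\left(-4 + U \left(2 + U\right)\right)^{2}}{2}$ ($E{\left(B,U \right)} = -2 + \frac{\left(U \left(U + 2\right) - 4\right)^{2}}{2} = -2 + \frac{\left(U \left(2 + U\right) - 4\right)^{2}}{2} = -2 + \frac{\left(-4 + U \left(2 + U\right)\right)^{2}}{2}$)
$446 \left(E{\left(-5,Y{\left(-3 \right)} \right)} + 226\right) = 446 \left(\left(-2 + \frac{\left(-4 + 16^{2} + 2 \cdot 16\right)^{2}}{2}\right) + 226\right) = 446 \left(\left(-2 + \frac{\left(-4 + 256 + 32\right)^{2}}{2}\right) + 226\right) = 446 \left(\left(-2 + \frac{284^{2}}{2}\right) + 226\right) = 446 \left(\left(-2 + \frac{1}{2} \cdot 80656\right) + 226\right) = 446 \left(\left(-2 + 40328\right) + 226\right) = 446 \left(40326 + 226\right) = 446 \cdot 40552 = 18086192$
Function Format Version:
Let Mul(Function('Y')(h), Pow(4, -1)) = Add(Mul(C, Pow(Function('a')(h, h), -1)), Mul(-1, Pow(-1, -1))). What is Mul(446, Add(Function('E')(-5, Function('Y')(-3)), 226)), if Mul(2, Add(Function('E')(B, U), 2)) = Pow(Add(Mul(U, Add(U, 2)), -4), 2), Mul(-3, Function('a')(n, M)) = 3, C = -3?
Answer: 18086192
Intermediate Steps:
Function('a')(n, M) = -1 (Function('a')(n, M) = Mul(Rational(-1, 3), 3) = -1)
Function('Y')(h) = 16 (Function('Y')(h) = Mul(4, Add(Mul(-3, Pow(-1, -1)), Mul(-1, Pow(-1, -1)))) = Mul(4, Add(Mul(-3, -1), Mul(-1, -1))) = Mul(4, Add(3, 1)) = Mul(4, 4) = 16)
Function('E')(B, U) = Add(-2, Mul(Rational(1, 2), Pow(Add(-4, Mul(U, Add(2, U))), 2))) (Function('E')(B, U) = Add(-2, Mul(Rational(1, 2), Pow(Add(Mul(U, Add(U, 2)), -4), 2))) = Add(-2, Mul(Rational(1, 2), Pow(Add(Mul(U, Add(2, U)), -4), 2))) = Add(-2, Mul(Rational(1, 2), Pow(Add(-4, Mul(U, Add(2, U))), 2))))
Mul(446, Add(Function('E')(-5, Function('Y')(-3)), 226)) = Mul(446, Add(Add(-2, Mul(Rational(1, 2), Pow(Add(-4, Pow(16, 2), Mul(2, 16)), 2))), 226)) = Mul(446, Add(Add(-2, Mul(Rational(1, 2), Pow(Add(-4, 256, 32), 2))), 226)) = Mul(446, Add(Add(-2, Mul(Rational(1, 2), Pow(284, 2))), 226)) = Mul(446, Add(Add(-2, Mul(Rational(1, 2), 80656)), 226)) = Mul(446, Add(Add(-2, 40328), 226)) = Mul(446, Add(40326, 226)) = Mul(446, 40552) = 18086192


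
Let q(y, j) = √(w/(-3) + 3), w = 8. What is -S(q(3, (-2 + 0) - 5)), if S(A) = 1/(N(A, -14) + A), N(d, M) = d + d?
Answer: -√3/3 ≈ -0.57735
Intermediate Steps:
N(d, M) = 2*d
q(y, j) = √3/3 (q(y, j) = √(8/(-3) + 3) = √(8*(-⅓) + 3) = √(-8/3 + 3) = √(⅓) = √3/3)
S(A) = 1/(3*A) (S(A) = 1/(2*A + A) = 1/(3*A))
-S(q(3, (-2 + 0) - 5)) = -1/(3*(√3/3)) = -√3/3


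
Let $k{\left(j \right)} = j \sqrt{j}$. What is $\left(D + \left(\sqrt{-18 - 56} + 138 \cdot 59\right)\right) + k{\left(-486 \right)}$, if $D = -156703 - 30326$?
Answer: $-178887 + i \sqrt{74} - 4374 i \sqrt{6} \approx -1.7889 \cdot 10^{5} - 10705.0 i$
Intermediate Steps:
$k{\left(j \right)} = j^{\frac{3}{2}}$
$D = -187029$
$\left(D + \left(\sqrt{-18 - 56} + 138 \cdot 59\right)\right) + k{\left(-486 \right)} = \left(-187029 + \left(\sqrt{-18 - 56} + 138 \cdot 59\right)\right) + \left(-486\right)^{\frac{3}{2}} = \left(-187029 + \left(\sqrt{-74} + 8142\right)\right) - 4374 i \sqrt{6} = \left(-187029 + \left(i \sqrt{74} + 8142\right)\right) - 4374 i \sqrt{6} = \left(-187029 + \left(8142 + i \sqrt{74}\right)\right) - 4374 i \sqrt{6} = \left(-178887 + i \sqrt{74}\right) - 4374 i \sqrt{6} = -178887 + i \sqrt{74} - 4374 i \sqrt{6}$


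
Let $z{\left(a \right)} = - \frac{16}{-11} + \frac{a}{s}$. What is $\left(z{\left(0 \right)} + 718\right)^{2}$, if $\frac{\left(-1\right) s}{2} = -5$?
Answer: $\frac{62631396}{121} \approx 5.1762 \cdot 10^{5}$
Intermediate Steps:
$s = 10$ ($s = \left(-2\right) \left(-5\right) = 10$)
$z{\left(a \right)} = \frac{16}{11} + \frac{a}{10}$ ($z{\left(a \right)} = - \frac{16}{-11} + \frac{a}{10} = \left(-16\right) \left(- \frac{1}{11}\right) + a \frac{1}{10} = \frac{16}{11} + \frac{a}{10}$)
$\left(z{\left(0 \right)} + 718\right)^{2} = \left(\left(\frac{16}{11} + \frac{1}{10} \cdot 0\right) + 718\right)^{2} = \left(\left(\frac{16}{11} + 0\right) + 718\right)^{2} = \left(\frac{16}{11} + 718\right)^{2} = \left(\frac{7914}{11}\right)^{2} = \frac{62631396}{121}$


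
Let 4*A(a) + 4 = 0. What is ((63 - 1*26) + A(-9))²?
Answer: 1296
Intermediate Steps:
A(a) = -1 (A(a) = -1 + (¼)*0 = -1 + 0 = -1)
((63 - 1*26) + A(-9))² = ((63 - 1*26) - 1)² = ((63 - 26) - 1)² = (37 - 1)² = 36² = 1296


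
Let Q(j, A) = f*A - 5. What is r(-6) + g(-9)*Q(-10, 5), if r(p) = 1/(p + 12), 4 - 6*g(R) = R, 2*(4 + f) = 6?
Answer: -43/2 ≈ -21.500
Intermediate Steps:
f = -1 (f = -4 + (1/2)*6 = -4 + 3 = -1)
g(R) = 2/3 - R/6
r(p) = 1/(12 + p)
Q(j, A) = -5 - A (Q(j, A) = -A - 5 = -5 - A)
r(-6) + g(-9)*Q(-10, 5) = 1/(12 - 6) + (2/3 - 1/6*(-9))*(-5 - 1*5) = 1/6 + (2/3 + 3/2)*(-5 - 5) = 1/6 + (13/6)*(-10) = 1/6 - 65/3 = -43/2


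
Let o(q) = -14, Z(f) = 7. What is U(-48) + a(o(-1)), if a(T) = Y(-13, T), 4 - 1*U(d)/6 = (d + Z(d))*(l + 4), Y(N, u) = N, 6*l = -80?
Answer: -2285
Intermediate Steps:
l = -40/3 (l = (1/6)*(-80) = -40/3 ≈ -13.333)
U(d) = 416 + 56*d (U(d) = 24 - 6*(d + 7)*(-40/3 + 4) = 24 - 6*(7 + d)*(-28)/3 = 24 - 6*(-196/3 - 28*d/3) = 24 + (392 + 56*d) = 416 + 56*d)
a(T) = -13
U(-48) + a(o(-1)) = (416 + 56*(-48)) - 13 = (416 - 2688) - 13 = -2272 - 13 = -2285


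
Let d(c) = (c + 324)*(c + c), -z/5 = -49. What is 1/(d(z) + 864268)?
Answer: 1/1143078 ≈ 8.7483e-7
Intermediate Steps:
z = 245 (z = -5*(-49) = 245)
d(c) = 2*c*(324 + c) (d(c) = (324 + c)*(2*c) = 2*c*(324 + c))
1/(d(z) + 864268) = 1/(2*245*(324 + 245) + 864268) = 1/(2*245*569 + 864268) = 1/(278810 + 864268) = 1/1143078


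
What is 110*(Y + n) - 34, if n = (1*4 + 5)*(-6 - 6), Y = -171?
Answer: -30724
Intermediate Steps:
n = -108 (n = (4 + 5)*(-12) = 9*(-12) = -108)
110*(Y + n) - 34 = 110*(-171 - 108) - 34 = 110*(-279) - 34 = -30690 - 34 = -30724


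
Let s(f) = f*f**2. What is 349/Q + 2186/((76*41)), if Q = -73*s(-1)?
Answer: 623531/113734 ≈ 5.4824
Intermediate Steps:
s(f) = f**3
Q = 73 (Q = -73*(-1)**3 = -73*(-1) = 73)
349/Q + 2186/((76*41)) = 349/73 + 2186/((76*41)) = 349*(1/73) + 2186/3116 = 349/73 + 2186*(1/3116) = 349/73 + 1093/1558 = 623531/113734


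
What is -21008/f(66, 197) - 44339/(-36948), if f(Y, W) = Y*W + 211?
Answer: -190352377/488193924 ≈ -0.38991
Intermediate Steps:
f(Y, W) = 211 + W*Y (f(Y, W) = W*Y + 211 = 211 + W*Y)
-21008/f(66, 197) - 44339/(-36948) = -21008/(211 + 197*66) - 44339/(-36948) = -21008/(211 + 13002) - 44339*(-1/36948) = -21008/13213 + 44339/36948 = -190352377/488193924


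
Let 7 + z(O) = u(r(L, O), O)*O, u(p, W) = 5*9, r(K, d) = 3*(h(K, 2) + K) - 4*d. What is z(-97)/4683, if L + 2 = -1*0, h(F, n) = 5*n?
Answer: -4372/4683 ≈ -0.93359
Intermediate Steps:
L = -2 (L = -2 - 1*0 = -2 + 0 = -2)
r(K, d) = 30 - 4*d + 3*K (r(K, d) = 3*(5*2 + K) - 4*d = 3*(10 + K) - 4*d = (30 + 3*K) - 4*d = 30 - 4*d + 3*K)
u(p, W) = 45
z(O) = -7 + 45*O
z(-97)/4683 = (-7 + 45*(-97))/4683 = (-7 - 4365)*(1/4683) = -4372*1/4683 = -4372/4683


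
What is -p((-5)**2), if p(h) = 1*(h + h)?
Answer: -50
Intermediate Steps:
p(h) = 2*h (p(h) = 1*(2*h) = 2*h)
-p((-5)**2) = -2*(-5)**2 = -2*25 = -1*50 = -50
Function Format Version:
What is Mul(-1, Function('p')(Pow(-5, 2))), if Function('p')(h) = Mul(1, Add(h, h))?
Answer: -50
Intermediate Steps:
Function('p')(h) = Mul(2, h) (Function('p')(h) = Mul(1, Mul(2, h)) = Mul(2, h))
Mul(-1, Function('p')(Pow(-5, 2))) = Mul(-1, Mul(2, Pow(-5, 2))) = Mul(-1, Mul(2, 25)) = Mul(-1, 50) = -50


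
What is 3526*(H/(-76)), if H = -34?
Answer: 29971/19 ≈ 1577.4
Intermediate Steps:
3526*(H/(-76)) = 3526*(-34/(-76)) = 3526*(-34*(-1/76)) = 3526*(17/38) = 29971/19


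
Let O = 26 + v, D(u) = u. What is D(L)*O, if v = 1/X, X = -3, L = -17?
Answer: -1309/3 ≈ -436.33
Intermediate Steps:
v = -1/3 (v = 1/(-3) = -1/3 ≈ -0.33333)
O = 77/3 (O = 26 - 1/3 = 77/3 ≈ 25.667)
D(L)*O = -17*77/3 = -1309/3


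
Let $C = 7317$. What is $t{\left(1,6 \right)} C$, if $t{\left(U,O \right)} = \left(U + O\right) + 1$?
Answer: $58536$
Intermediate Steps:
$t{\left(U,O \right)} = 1 + O + U$ ($t{\left(U,O \right)} = \left(O + U\right) + 1 = 1 + O + U$)
$t{\left(1,6 \right)} C = \left(1 + 6 + 1\right) 7317 = 8 \cdot 7317 = 58536$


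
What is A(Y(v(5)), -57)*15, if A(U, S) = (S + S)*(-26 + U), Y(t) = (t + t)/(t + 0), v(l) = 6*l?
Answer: 41040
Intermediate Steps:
Y(t) = 2 (Y(t) = (2*t)/t = 2)
A(U, S) = 2*S*(-26 + U) (A(U, S) = (2*S)*(-26 + U) = 2*S*(-26 + U))
A(Y(v(5)), -57)*15 = (2*(-57)*(-26 + 2))*15 = (2*(-57)*(-24))*15 = 2736*15 = 41040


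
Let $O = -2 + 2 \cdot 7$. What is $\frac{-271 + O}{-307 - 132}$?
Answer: $\frac{259}{439} \approx 0.58998$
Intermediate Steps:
$O = 12$ ($O = -2 + 14 = 12$)
$\frac{-271 + O}{-307 - 132} = \frac{-271 + 12}{-307 - 132} = - \frac{259}{-439} = \left(-259\right) \left(- \frac{1}{439}\right) = \frac{259}{439}$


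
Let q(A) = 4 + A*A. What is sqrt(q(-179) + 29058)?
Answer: 7*sqrt(1247) ≈ 247.19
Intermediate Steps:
q(A) = 4 + A**2
sqrt(q(-179) + 29058) = sqrt((4 + (-179)**2) + 29058) = sqrt((4 + 32041) + 29058) = sqrt(32045 + 29058) = sqrt(61103) = 7*sqrt(1247)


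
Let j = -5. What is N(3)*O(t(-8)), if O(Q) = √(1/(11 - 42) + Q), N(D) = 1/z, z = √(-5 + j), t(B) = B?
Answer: √77190/310 ≈ 0.89623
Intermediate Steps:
z = I*√10 (z = √(-5 - 5) = √(-10) = I*√10 ≈ 3.1623*I)
N(D) = -I*√10/10 (N(D) = 1/(I*√10) = -I*√10/10)
O(Q) = √(-1/31 + Q) (O(Q) = √(1/(-31) + Q) = √(-1/31 + Q))
N(3)*O(t(-8)) = (-I*√10/10)*(√(-31 + 961*(-8))/31) = (-I*√10/10)*(√(-31 - 7688)/31) = (-I*√10/10)*(√(-7719)/31) = (-I*√10/10)*((I*√7719)/31) = (-I*√10/10)*(I*√7719/31) = √77190/310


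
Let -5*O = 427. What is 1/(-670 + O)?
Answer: -5/3777 ≈ -0.0013238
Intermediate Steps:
O = -427/5 (O = -1/5*427 = -427/5 ≈ -85.400)
1/(-670 + O) = 1/(-670 - 427/5) = 1/(-3777/5) = -5/3777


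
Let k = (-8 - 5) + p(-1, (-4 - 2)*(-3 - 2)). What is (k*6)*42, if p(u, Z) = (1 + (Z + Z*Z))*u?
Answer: -237888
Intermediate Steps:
p(u, Z) = u*(1 + Z + Z**2) (p(u, Z) = (1 + (Z + Z**2))*u = (1 + Z + Z**2)*u = u*(1 + Z + Z**2))
k = -944 (k = (-8 - 5) - (1 + (-4 - 2)*(-3 - 2) + ((-4 - 2)*(-3 - 2))**2) = -13 - (1 - 6*(-5) + (-6*(-5))**2) = -13 - (1 + 30 + 30**2) = -13 - (1 + 30 + 900) = -13 - 1*931 = -13 - 931 = -944)
(k*6)*42 = -944*6*42 = -5664*42 = -237888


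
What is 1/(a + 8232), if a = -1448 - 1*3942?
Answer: 1/2842 ≈ 0.00035186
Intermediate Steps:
a = -5390 (a = -1448 - 3942 = -5390)
1/(a + 8232) = 1/(-5390 + 8232) = 1/2842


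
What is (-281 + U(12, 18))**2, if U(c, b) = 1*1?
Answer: 78400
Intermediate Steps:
U(c, b) = 1
(-281 + U(12, 18))**2 = (-281 + 1)**2 = (-280)**2 = 78400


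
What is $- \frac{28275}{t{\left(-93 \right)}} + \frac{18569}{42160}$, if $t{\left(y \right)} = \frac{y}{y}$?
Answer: $- \frac{38453401}{1360} \approx -28275.0$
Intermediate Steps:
$t{\left(y \right)} = 1$
$- \frac{28275}{t{\left(-93 \right)}} + \frac{18569}{42160} = - \frac{28275}{1} + \frac{18569}{42160} = \left(-28275\right) 1 + 18569 \cdot \frac{1}{42160} = -28275 + \frac{599}{1360} = - \frac{38453401}{1360}$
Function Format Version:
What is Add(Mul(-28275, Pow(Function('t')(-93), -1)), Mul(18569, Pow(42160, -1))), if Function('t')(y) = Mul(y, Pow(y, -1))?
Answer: Rational(-38453401, 1360) ≈ -28275.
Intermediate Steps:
Function('t')(y) = 1
Add(Mul(-28275, Pow(Function('t')(-93), -1)), Mul(18569, Pow(42160, -1))) = Add(Mul(-28275, Pow(1, -1)), Mul(18569, Pow(42160, -1))) = Add(Mul(-28275, 1), Mul(18569, Rational(1, 42160))) = Add(-28275, Rational(599, 1360)) = Rational(-38453401, 1360)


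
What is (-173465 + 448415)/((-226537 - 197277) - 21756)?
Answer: -27495/44557 ≈ -0.61707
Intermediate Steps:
(-173465 + 448415)/((-226537 - 197277) - 21756) = 274950/(-423814 - 21756) = 274950/(-445570) = 274950*(-1/445570) = -27495/44557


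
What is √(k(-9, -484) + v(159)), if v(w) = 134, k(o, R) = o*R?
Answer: √4490 ≈ 67.007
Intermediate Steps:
k(o, R) = R*o
√(k(-9, -484) + v(159)) = √(-484*(-9) + 134) = √(4356 + 134) = √4490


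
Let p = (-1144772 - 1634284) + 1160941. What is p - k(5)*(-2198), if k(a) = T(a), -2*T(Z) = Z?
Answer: -1623610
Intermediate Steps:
T(Z) = -Z/2
k(a) = -a/2
p = -1618115 (p = -2779056 + 1160941 = -1618115)
p - k(5)*(-2198) = -1618115 - (-½*5)*(-2198) = -1618115 - (-5)*(-2198)/2 = -1618115 - 1*5495 = -1618115 - 5495 = -1623610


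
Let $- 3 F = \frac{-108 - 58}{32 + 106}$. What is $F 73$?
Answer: $\frac{6059}{207} \approx 29.271$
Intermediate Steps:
$F = \frac{83}{207}$ ($F = - \frac{\left(-108 - 58\right) \frac{1}{32 + 106}}{3} = - \frac{\left(-166\right) \frac{1}{138}}{3} = \left(- \frac{1}{3}\right) \left(- \frac{83}{69}\right) = \frac{83}{207} \approx 0.40097$)
$F 73 = \frac{83}{207} \cdot 73 = \frac{6059}{207}$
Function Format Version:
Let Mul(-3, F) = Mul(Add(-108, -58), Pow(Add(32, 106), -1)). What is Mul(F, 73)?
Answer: Rational(6059, 207) ≈ 29.271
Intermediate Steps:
F = Rational(83, 207) (F = Mul(Rational(-1, 3), Mul(Add(-108, -58), Pow(Add(32, 106), -1))) = Mul(Rational(-1, 3), Mul(-166, Pow(138, -1))) = Mul(Rational(-1, 3), Mul(-166, Rational(1, 138))) = Mul(Rational(-1, 3), Rational(-83, 69)) = Rational(83, 207) ≈ 0.40097)
Mul(F, 73) = Mul(Rational(83, 207), 73) = Rational(6059, 207)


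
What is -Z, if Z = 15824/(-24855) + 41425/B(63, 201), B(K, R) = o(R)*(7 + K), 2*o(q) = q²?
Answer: 1423071431/2343055995 ≈ 0.60736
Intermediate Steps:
o(q) = q²/2
B(K, R) = R²*(7 + K)/2 (B(K, R) = (R²/2)*(7 + K) = R²*(7 + K)/2)
Z = -1423071431/2343055995 (Z = 15824/(-24855) + 41425/(((½)*201²*(7 + 63))) = 15824*(-1/24855) + 41425/(((½)*40401*70)) = -15824/24855 + 41425/1414035 = -15824/24855 + 41425*(1/1414035) = -15824/24855 + 8285/282807 = -1423071431/2343055995 ≈ -0.60736)
-Z = -1*(-1423071431/2343055995) = 1423071431/2343055995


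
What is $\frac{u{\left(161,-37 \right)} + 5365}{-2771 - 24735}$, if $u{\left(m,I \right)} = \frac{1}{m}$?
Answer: $- \frac{431883}{2214233} \approx -0.19505$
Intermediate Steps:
$\frac{u{\left(161,-37 \right)} + 5365}{-2771 - 24735} = \frac{\frac{1}{161} + 5365}{-2771 - 24735} = \frac{\frac{1}{161} + 5365}{-27506} = \frac{863766}{161} \left(- \frac{1}{27506}\right) = - \frac{431883}{2214233}$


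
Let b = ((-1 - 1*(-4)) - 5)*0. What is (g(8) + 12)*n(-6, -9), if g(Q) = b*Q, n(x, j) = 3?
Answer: 36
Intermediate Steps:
b = 0 (b = ((-1 + 4) - 5)*0 = (3 - 5)*0 = -2*0 = 0)
g(Q) = 0 (g(Q) = 0*Q = 0)
(g(8) + 12)*n(-6, -9) = (0 + 12)*3 = 12*3 = 36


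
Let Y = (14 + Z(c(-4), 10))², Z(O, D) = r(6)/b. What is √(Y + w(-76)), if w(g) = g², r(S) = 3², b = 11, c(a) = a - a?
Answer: √725465/11 ≈ 77.431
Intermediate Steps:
c(a) = 0
r(S) = 9
Z(O, D) = 9/11
Y = 26569/121 (Y = (14 + 9/11)² = (163/11)² = 26569/121 ≈ 219.58)
√(Y + w(-76)) = √(26569/121 + (-76)²) = √(26569/121 + 5776) = √(725465/121) = √725465/11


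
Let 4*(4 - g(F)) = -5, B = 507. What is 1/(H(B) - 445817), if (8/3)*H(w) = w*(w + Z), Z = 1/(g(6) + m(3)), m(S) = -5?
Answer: -8/2789305 ≈ -2.8681e-6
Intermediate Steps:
g(F) = 21/4 (g(F) = 4 - ¼*(-5) = 4 + 5/4 = 21/4)
Z = 4 (Z = 1/(21/4 - 5) = 1/(¼) = 4)
H(w) = 3*w*(4 + w)/8 (H(w) = 3*(w*(w + 4))/8 = 3*(w*(4 + w))/8 = 3*w*(4 + w)/8)
1/(H(B) - 445817) = 1/((3/8)*507*(4 + 507) - 445817) = 1/((3/8)*507*511 - 445817) = 1/(777231/8 - 445817) = 1/(-2789305/8) = -8/2789305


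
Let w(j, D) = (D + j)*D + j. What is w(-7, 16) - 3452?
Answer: -3315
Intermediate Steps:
w(j, D) = j + D*(D + j) (w(j, D) = D*(D + j) + j = j + D*(D + j))
w(-7, 16) - 3452 = (-7 + 16² + 16*(-7)) - 3452 = (-7 + 256 - 112) - 3452 = 137 - 3452 = -3315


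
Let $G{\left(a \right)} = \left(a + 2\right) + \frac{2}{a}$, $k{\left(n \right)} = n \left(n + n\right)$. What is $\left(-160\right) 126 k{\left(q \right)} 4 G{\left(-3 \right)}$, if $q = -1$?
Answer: $268800$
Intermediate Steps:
$k{\left(n \right)} = 2 n^{2}$ ($k{\left(n \right)} = n 2 n = 2 n^{2}$)
$G{\left(a \right)} = 2 + a + \frac{2}{a}$ ($G{\left(a \right)} = \left(2 + a\right) + \frac{2}{a} = 2 + a + \frac{2}{a}$)
$\left(-160\right) 126 k{\left(q \right)} 4 G{\left(-3 \right)} = \left(-160\right) 126 \cdot 2 \left(-1\right)^{2} \cdot 4 \left(2 - 3 + \frac{2}{-3}\right) = - 20160 \cdot 2 \cdot 1 \cdot 4 \left(2 - 3 + 2 \left(- \frac{1}{3}\right)\right) = - 20160 \cdot 2 \cdot 4 \left(2 - 3 - \frac{2}{3}\right) = - 20160 \cdot 8 \left(- \frac{5}{3}\right) = \left(-20160\right) \left(- \frac{40}{3}\right) = 268800$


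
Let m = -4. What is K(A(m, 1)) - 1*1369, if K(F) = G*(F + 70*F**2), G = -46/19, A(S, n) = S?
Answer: -77347/19 ≈ -4070.9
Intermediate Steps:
G = -46/19 (G = -46*1/19 = -46/19 ≈ -2.4211)
K(F) = -3220*F**2/19 - 46*F/19 (K(F) = -46*(F + 70*F**2)/19 = -3220*F**2/19 - 46*F/19)
K(A(m, 1)) - 1*1369 = -46/19*(-4)*(1 + 70*(-4)) - 1*1369 = -46/19*(-4)*(1 - 280) - 1369 = -46/19*(-4)*(-279) - 1369 = -51336/19 - 1369 = -77347/19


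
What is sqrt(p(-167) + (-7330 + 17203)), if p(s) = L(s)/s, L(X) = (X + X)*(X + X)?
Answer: sqrt(9205) ≈ 95.943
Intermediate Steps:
L(X) = 4*X**2 (L(X) = (2*X)*(2*X) = 4*X**2)
p(s) = 4*s (p(s) = (4*s**2)/s = 4*s)
sqrt(p(-167) + (-7330 + 17203)) = sqrt(4*(-167) + (-7330 + 17203)) = sqrt(-668 + 9873) = sqrt(9205)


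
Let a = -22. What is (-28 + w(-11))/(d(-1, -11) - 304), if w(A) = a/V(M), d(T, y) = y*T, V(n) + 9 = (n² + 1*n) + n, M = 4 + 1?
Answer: 375/3809 ≈ 0.098451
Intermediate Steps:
M = 5
V(n) = -9 + n² + 2*n (V(n) = -9 + ((n² + 1*n) + n) = -9 + ((n² + n) + n) = -9 + ((n + n²) + n) = -9 + (n² + 2*n) = -9 + n² + 2*n)
d(T, y) = T*y
w(A) = -11/13 (w(A) = -22/(-9 + 5² + 2*5) = -22/(-9 + 25 + 10) = -22/26 = -22*1/26 = -11/13)
(-28 + w(-11))/(d(-1, -11) - 304) = (-28 - 11/13)/(-1*(-11) - 304) = -375/(13*(11 - 304)) = -375/13/(-293) = -375/13*(-1/293) = 375/3809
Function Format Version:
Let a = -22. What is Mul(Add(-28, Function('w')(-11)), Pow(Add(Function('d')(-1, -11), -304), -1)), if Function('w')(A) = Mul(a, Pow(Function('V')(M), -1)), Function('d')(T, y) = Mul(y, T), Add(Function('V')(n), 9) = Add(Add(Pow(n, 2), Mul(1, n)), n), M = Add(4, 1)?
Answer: Rational(375, 3809) ≈ 0.098451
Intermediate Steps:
M = 5
Function('V')(n) = Add(-9, Pow(n, 2), Mul(2, n)) (Function('V')(n) = Add(-9, Add(Add(Pow(n, 2), Mul(1, n)), n)) = Add(-9, Add(Add(Pow(n, 2), n), n)) = Add(-9, Add(Add(n, Pow(n, 2)), n)) = Add(-9, Add(Pow(n, 2), Mul(2, n))) = Add(-9, Pow(n, 2), Mul(2, n)))
Function('d')(T, y) = Mul(T, y)
Function('w')(A) = Rational(-11, 13) (Function('w')(A) = Mul(-22, Pow(Add(-9, Pow(5, 2), Mul(2, 5)), -1)) = Mul(-22, Pow(Add(-9, 25, 10), -1)) = Mul(-22, Pow(26, -1)) = Mul(-22, Rational(1, 26)) = Rational(-11, 13))
Mul(Add(-28, Function('w')(-11)), Pow(Add(Function('d')(-1, -11), -304), -1)) = Mul(Add(-28, Rational(-11, 13)), Pow(Add(Mul(-1, -11), -304), -1)) = Mul(Rational(-375, 13), Pow(Add(11, -304), -1)) = Mul(Rational(-375, 13), Pow(-293, -1)) = Mul(Rational(-375, 13), Rational(-1, 293)) = Rational(375, 3809)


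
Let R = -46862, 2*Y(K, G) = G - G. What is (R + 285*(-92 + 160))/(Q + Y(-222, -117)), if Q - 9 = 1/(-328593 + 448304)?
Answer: -1644948851/538700 ≈ -3053.6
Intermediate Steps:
Y(K, G) = 0 (Y(K, G) = (G - G)/2 = (½)*0 = 0)
Q = 1077400/119711 (Q = 9 + 1/(-328593 + 448304) = 9 + 1/119711 = 1077400/119711 ≈ 9.0000)
(R + 285*(-92 + 160))/(Q + Y(-222, -117)) = (-46862 + 285*(-92 + 160))/(1077400/119711 + 0) = (-46862 + 285*68)/(1077400/119711) = (-46862 + 19380)*(119711/1077400) = -27482*119711/1077400 = -1644948851/538700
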